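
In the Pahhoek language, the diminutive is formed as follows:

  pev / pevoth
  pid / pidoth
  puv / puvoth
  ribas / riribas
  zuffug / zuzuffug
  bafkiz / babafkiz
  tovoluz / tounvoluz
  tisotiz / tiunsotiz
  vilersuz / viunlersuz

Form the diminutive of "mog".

bafkiz and tovoluz both end in -z yet inflect differently (babafkiz, tounvoluz), so the final letter is not what conditions the rule; the number of vowels is.
"mog" has 1 vowel. The stems with 1 vowel (pev → pevoth, pid → pidoth, puv → puvoth) add -oth.
The other patterns: stems with 2 vowels repeat the first consonant+vowel as a prefix; stems with 3 vowels insert -un- after the first vowel.
So mog → mogoth.

mogoth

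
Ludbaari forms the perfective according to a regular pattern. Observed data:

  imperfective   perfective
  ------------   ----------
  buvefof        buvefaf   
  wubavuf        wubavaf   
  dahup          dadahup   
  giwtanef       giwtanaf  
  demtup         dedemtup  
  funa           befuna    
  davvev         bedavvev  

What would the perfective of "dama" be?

bedama

demtup and wubavuf both have last vowel 'u' yet inflect differently (dedemtup, wubavaf), so the last vowel is not what conditions the rule; the final letter is.
"dama" ends in -a. The one such stem in the data (funa → befuna) adds the prefix be-, so the same rule applies.
The other patterns: stems ending in -p repeat the first consonant+vowel as a prefix; stems ending in -f change the last vowel to 'a'.
So dama → bedama.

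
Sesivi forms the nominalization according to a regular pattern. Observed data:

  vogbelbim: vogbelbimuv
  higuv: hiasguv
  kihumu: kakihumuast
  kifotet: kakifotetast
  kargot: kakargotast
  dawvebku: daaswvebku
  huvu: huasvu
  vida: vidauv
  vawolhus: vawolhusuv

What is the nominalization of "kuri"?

kakuriast

"kuri" begins with k-. The stems beginning with k- (kihumu → kakihumuast, kifotet → kakifotetast, kargot → kakargotast) add ka- … -ast around the stem.
The other patterns: stems beginning with v- add -uv; stems beginning with d- or h- insert -as- after the first vowel.
So kuri → kakuriast.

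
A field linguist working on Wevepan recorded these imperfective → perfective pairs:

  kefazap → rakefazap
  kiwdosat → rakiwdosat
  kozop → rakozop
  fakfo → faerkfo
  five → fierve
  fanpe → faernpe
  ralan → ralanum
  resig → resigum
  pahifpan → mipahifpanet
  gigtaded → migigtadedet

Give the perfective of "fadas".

faerdas

ralan and pahifpan both end in -n yet inflect differently (ralanum, mipahifpanet), so the final letter is not what conditions the rule; the first letter is.
"fadas" begins with f-. The stems beginning with f- (fakfo → faerkfo, five → fierve, fanpe → faernpe) insert -er- after the first vowel.
The other patterns: stems beginning with k- add the prefix ra-; stems beginning with r- add -um; stems beginning with g- or p- add mi- … -et around the stem.
So fadas → faerdas.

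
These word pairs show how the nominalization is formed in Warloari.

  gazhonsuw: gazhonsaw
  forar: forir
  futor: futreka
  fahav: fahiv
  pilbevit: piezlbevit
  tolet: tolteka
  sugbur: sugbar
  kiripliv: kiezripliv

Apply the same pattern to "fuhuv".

fuhav

"fuhuv" has last vowel 'u'. The stems whose last vowel is 'u' (gazhonsuw → gazhonsaw, sugbur → sugbar) change the last vowel to 'a'.
So fuhuv → fuhav.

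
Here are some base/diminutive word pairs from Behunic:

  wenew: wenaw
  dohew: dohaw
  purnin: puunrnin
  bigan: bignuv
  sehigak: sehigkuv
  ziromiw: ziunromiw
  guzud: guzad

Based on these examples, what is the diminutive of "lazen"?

bigan and purnin both end in -n yet inflect differently (bignuv, puunrnin), so the final letter is not what conditions the rule; the last vowel is.
"lazen" has last vowel 'e'. The stems whose last vowel is 'e' (dohew → dohaw, wenew → wenaw) change the last vowel to 'a'.
The other patterns: stems whose last vowel is 'a' delete the last vowel and add -uv; stems whose last vowel is 'i' insert -un- after the first vowel.
So lazen → lazan.

lazan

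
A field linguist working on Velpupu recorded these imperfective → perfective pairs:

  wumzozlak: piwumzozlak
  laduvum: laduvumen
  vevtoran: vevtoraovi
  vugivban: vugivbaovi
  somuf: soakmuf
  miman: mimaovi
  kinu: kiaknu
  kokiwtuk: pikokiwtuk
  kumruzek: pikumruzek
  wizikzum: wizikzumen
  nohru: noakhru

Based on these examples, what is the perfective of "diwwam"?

somuf and kokiwtuk both have last vowel 'u' yet inflect differently (soakmuf, pikokiwtuk), so the last vowel is not what conditions the rule; the final letter is.
"diwwam" ends in -m. The stems ending in -m (wizikzum → wizikzumen, laduvum → laduvumen) add -en.
The other patterns: stems ending in -n drop the final letter and add -ovi; stems ending in -f or -u insert -ak- after the first vowel; stems ending in -k add the prefix pi-.
So diwwam → diwwamen.

diwwamen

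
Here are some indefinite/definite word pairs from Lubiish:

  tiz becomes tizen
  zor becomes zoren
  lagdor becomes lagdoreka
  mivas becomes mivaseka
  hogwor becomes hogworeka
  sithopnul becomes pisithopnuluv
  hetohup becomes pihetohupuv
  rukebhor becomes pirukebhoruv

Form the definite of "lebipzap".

pilebipzapuv

zor and lagdor both end in -r yet inflect differently (zoren, lagdoreka), so the final letter is not what conditions the rule; the number of vowels is.
"lebipzap" has 3 vowels. The stems with 3 vowels (sithopnul → pisithopnuluv, hetohup → pihetohupuv, rukebhor → pirukebhoruv) add pi- … -uv around the stem.
The other patterns: stems with 1 vowel add -en; stems with 2 vowels add -eka.
So lebipzap → pilebipzapuv.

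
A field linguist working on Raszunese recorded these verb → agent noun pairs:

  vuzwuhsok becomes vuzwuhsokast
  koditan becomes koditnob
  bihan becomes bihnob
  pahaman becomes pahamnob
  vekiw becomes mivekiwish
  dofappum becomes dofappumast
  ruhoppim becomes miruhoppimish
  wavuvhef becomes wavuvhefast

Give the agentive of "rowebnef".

ruhoppim and dofappum both end in -m yet inflect differently (miruhoppimish, dofappumast), so the final letter is not what conditions the rule; the last vowel is.
"rowebnef" has last vowel 'e'. The one such stem in the data (wavuvhef → wavuvhefast) adds -ast, so the same rule applies.
So rowebnef → rowebnefast.

rowebnefast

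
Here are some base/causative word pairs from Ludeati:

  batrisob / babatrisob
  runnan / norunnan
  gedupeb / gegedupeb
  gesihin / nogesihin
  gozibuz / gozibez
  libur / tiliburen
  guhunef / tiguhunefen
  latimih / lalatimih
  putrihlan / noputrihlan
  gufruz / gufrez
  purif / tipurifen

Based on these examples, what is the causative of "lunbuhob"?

lulunbuhob

gesihin and purif both have last vowel 'i' yet inflect differently (nogesihin, tipurifen), so the last vowel is not what conditions the rule; the final letter is.
"lunbuhob" ends in -b. The stems ending in -b (gedupeb → gegedupeb, batrisob → babatrisob) repeat the first consonant+vowel as a prefix.
So lunbuhob → lulunbuhob.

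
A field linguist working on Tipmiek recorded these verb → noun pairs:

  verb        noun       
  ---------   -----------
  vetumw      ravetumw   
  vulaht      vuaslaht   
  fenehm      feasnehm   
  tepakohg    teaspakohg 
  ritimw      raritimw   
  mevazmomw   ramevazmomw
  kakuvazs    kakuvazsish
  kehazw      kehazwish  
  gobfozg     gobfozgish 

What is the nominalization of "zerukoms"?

razerukoms

tepakohg and gobfozg both end in -g yet inflect differently (teaspakohg, gobfozgish), so the final letter is not what conditions the rule; the second-to-last letter is.
"zerukoms" has second-to-last letter 'm'. The stems whose second-to-last letter is 'm' (mevazmomw → ramevazmomw, ritimw → raritimw, vetumw → ravetumw) add the prefix ra-.
The other patterns: stems whose second-to-last letter is 'h' insert -as- after the first vowel; stems whose second-to-last letter is 'z' add -ish.
So zerukoms → razerukoms.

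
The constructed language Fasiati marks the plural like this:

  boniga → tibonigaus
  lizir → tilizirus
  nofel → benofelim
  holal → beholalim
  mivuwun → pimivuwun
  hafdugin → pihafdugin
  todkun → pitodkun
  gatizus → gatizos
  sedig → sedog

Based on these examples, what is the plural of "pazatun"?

"pazatun" ends in -n. The stems ending in -n (mivuwun → pimivuwun, hafdugin → pihafdugin, todkun → pitodkun) add the prefix pi-.
The other patterns: stems ending in -a or -r add ti- … -us around the stem; stems ending in -l add be- … -im around the stem; stems ending in -g or -s change the last vowel to 'o'.
So pazatun → pipazatun.

pipazatun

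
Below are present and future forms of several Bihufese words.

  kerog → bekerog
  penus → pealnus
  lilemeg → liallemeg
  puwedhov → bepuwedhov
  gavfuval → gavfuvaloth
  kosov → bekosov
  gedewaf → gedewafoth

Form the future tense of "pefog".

lilemeg and kerog both end in -g yet inflect differently (liallemeg, bekerog), so the final letter is not what conditions the rule; the last vowel is.
"pefog" has last vowel 'o'. The stems whose last vowel is 'o' (puwedhov → bepuwedhov, kosov → bekosov, kerog → bekerog) add the prefix be-.
The other patterns: stems whose last vowel is 'a' add -oth; stems whose last vowel is 'e' or 'u' insert -al- after the first vowel.
So pefog → bepefog.

bepefog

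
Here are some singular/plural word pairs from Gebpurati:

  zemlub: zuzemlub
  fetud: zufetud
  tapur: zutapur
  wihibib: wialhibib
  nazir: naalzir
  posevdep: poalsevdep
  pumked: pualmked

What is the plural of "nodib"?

zemlub and wihibib both end in -b yet inflect differently (zuzemlub, wialhibib), so the final letter is not what conditions the rule; the last vowel is.
"nodib" has last vowel 'i'. The stems whose last vowel is 'i' (wihibib → wialhibib, nazir → naalzir) insert -al- after the first vowel.
The other pattern: stems whose last vowel is 'u' add the prefix zu-.
So nodib → noaldib.

noaldib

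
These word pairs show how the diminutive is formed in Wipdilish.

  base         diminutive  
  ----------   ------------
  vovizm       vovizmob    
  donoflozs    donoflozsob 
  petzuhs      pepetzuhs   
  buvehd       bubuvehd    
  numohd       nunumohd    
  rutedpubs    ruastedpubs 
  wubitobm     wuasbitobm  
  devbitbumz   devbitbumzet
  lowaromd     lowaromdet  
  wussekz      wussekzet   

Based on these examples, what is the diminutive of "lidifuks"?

lidifukset

"lidifuks" has second-to-last letter 'k'. The one such stem in the data (wussekz → wussekzet) adds -et, so the same rule applies.
The other patterns: stems whose second-to-last letter is 'z' add -ob; stems whose second-to-last letter is 'h' repeat the first consonant+vowel as a prefix; stems whose second-to-last letter is 'b' insert -as- after the first vowel.
So lidifuks → lidifukset.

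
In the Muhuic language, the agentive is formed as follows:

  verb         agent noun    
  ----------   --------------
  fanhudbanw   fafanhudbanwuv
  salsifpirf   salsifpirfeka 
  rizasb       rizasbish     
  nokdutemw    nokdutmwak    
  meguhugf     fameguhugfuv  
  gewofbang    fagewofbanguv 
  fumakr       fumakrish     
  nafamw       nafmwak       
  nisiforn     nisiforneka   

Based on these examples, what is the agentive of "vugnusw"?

"vugnusw" has second-to-last letter 's'. The one such stem in the data (rizasb → rizasbish) adds -ish, so the same rule applies.
So vugnusw → vugnuswish.

vugnuswish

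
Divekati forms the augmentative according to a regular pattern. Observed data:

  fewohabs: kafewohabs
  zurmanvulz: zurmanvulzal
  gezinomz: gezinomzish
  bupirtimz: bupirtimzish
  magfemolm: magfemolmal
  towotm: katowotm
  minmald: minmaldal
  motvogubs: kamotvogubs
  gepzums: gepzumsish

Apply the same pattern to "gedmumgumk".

"gedmumgumk" has second-to-last letter 'm'. The stems whose second-to-last letter is 'm' (gezinomz → gezinomzish, gepzums → gepzumsish, bupirtimz → bupirtimzish) add -ish.
So gedmumgumk → gedmumgumkish.

gedmumgumkish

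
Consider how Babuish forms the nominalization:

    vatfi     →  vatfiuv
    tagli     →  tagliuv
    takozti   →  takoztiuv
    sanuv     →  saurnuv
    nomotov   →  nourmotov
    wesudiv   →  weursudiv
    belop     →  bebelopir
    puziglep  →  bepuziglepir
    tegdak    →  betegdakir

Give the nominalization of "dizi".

diziuv

vatfi and wesudiv both have last vowel 'i' yet inflect differently (vatfiuv, weursudiv), so the last vowel is not what conditions the rule; the final letter is.
"dizi" ends in -i. The stems ending in -i (vatfi → vatfiuv, tagli → tagliuv, takozti → takoztiuv) add -uv.
The other patterns: stems ending in -v insert -ur- after the first vowel; stems ending in -k or -p add be- … -ir around the stem.
So dizi → diziuv.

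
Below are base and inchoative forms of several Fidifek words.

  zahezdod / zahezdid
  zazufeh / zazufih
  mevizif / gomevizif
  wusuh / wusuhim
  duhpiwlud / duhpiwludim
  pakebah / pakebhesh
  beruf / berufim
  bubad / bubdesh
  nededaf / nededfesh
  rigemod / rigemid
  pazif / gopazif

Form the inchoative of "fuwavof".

beruf and pazif both end in -f yet inflect differently (berufim, gopazif), so the final letter is not what conditions the rule; the last vowel is.
"fuwavof" has last vowel 'o'. The stems whose last vowel is 'o' (rigemod → rigemid, zahezdod → zahezdid) change the last vowel to 'i'.
The other patterns: stems whose last vowel is 'u' add -im; stems whose last vowel is 'i' add the prefix go-; stems whose last vowel is 'a' delete the last vowel and add -esh.
So fuwavof → fuwavif.

fuwavif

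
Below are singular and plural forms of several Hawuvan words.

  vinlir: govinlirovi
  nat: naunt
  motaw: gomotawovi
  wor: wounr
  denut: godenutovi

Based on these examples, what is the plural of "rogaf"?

"rogaf" has 2 vowels. The stems with 2 vowels (denut → godenutovi, vinlir → govinlirovi, motaw → gomotawovi) add go- … -ovi around the stem.
The other pattern: stems with 1 vowel insert -un- after the first vowel.
So rogaf → gorogafovi.

gorogafovi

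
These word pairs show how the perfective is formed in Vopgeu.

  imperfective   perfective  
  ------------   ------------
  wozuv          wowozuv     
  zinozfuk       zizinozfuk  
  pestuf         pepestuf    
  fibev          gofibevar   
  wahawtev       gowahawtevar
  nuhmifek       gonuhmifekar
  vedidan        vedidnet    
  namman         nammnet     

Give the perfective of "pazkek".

wozuv and fibev both end in -v yet inflect differently (wowozuv, gofibevar), so the final letter is not what conditions the rule; the last vowel is.
"pazkek" has last vowel 'e'. The stems whose last vowel is 'e' (fibev → gofibevar, wahawtev → gowahawtevar, nuhmifek → gonuhmifekar) add go- … -ar around the stem.
So pazkek → gopazkekar.

gopazkekar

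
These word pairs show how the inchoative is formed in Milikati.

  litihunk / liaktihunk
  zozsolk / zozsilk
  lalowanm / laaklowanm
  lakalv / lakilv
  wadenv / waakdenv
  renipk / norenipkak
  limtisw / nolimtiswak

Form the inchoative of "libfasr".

zozsolk and litihunk both end in -k yet inflect differently (zozsilk, liaktihunk), so the final letter is not what conditions the rule; the second-to-last letter is.
"libfasr" has second-to-last letter 's'. The one such stem in the data (limtisw → nolimtiswak) adds no- … -ak around the stem, so the same rule applies.
The other patterns: stems whose second-to-last letter is 'l' change the last vowel to 'i'; stems whose second-to-last letter is 'n' insert -ak- after the first vowel.
So libfasr → nolibfasrak.

nolibfasrak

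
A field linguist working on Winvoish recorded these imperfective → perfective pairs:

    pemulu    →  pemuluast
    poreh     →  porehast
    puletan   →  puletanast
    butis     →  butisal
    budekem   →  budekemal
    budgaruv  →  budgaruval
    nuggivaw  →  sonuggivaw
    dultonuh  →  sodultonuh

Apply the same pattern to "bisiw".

bisiwal

"bisiw" begins with b-. The stems beginning with b- (butis → butisal, budekem → budekemal, budgaruv → budgaruval) add -al.
The other patterns: stems beginning with p- add -ast; stems beginning with d- or n- add the prefix so-.
So bisiw → bisiwal.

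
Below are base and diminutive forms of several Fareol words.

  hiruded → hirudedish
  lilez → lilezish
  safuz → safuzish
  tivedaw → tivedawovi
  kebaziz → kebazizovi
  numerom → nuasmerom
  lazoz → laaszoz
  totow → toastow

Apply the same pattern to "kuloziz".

kulozizovi

lilez and kebaziz both end in -z yet inflect differently (lilezish, kebazizovi), so the final letter is not what conditions the rule; the last vowel is.
"kuloziz" has last vowel 'i'. The one such stem in the data (kebaziz → kebazizovi) adds -ovi, so the same rule applies.
So kuloziz → kulozizovi.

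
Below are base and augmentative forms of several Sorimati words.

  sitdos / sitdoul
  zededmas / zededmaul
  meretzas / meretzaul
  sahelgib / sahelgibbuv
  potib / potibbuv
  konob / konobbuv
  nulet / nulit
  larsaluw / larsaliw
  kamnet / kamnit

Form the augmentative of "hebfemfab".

"hebfemfab" ends in -b. The stems ending in -b (sahelgib → sahelgibbuv, potib → potibbuv, konob → konobbuv) double the final consonant and add -uv.
The other patterns: stems ending in -s drop the final letter and add -ul; stems ending in -t or -w change the last vowel to 'i'.
So hebfemfab → hebfemfabbuv.

hebfemfabbuv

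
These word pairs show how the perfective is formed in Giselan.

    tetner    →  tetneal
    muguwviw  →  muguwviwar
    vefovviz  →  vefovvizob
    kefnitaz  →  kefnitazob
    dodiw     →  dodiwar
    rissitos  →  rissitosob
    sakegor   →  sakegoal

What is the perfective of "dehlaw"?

dehlawar

muguwviw and vefovviz both have last vowel 'i' yet inflect differently (muguwviwar, vefovvizob), so the last vowel is not what conditions the rule; the final letter is.
"dehlaw" ends in -w. The stems ending in -w (muguwviw → muguwviwar, dodiw → dodiwar) add -ar.
So dehlaw → dehlawar.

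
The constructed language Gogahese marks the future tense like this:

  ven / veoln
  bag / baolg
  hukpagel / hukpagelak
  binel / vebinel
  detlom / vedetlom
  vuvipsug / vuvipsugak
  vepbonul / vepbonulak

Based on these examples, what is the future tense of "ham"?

binel and vepbonul both end in -l yet inflect differently (vebinel, vepbonulak), so the final letter is not what conditions the rule; the number of vowels is.
"ham" has 1 vowel. The stems with 1 vowel (ven → veoln, bag → baolg) insert -ol- after the first vowel.
The other patterns: stems with 2 vowels add the prefix ve-; stems with 3 vowels add -ak.
So ham → haolm.

haolm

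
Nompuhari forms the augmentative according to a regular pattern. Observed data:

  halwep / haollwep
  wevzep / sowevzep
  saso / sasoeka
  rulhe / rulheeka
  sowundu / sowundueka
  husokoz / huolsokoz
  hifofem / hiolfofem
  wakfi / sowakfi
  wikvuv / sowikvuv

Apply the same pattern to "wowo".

halwep and wevzep both end in -p yet inflect differently (haollwep, sowevzep), so the final letter is not what conditions the rule; the first letter is.
"wowo" begins with w-. The stems beginning with w- (wakfi → sowakfi, wevzep → sowevzep, wikvuv → sowikvuv) add the prefix so-.
So wowo → sowowo.

sowowo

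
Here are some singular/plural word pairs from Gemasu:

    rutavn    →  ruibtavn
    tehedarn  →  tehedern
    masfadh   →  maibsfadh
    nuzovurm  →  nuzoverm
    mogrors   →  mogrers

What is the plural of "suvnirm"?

suvnerm

tehedarn and rutavn both end in -n yet inflect differently (tehedern, ruibtavn), so the final letter is not what conditions the rule; the second-to-last letter is.
"suvnirm" has second-to-last letter 'r'. The stems whose second-to-last letter is 'r' (mogrors → mogrers, tehedarn → tehedern, nuzovurm → nuzoverm) change the last vowel to 'e'.
The other pattern: stems whose second-to-last letter is 'd' or 'v' insert -ib- after the first vowel.
So suvnirm → suvnerm.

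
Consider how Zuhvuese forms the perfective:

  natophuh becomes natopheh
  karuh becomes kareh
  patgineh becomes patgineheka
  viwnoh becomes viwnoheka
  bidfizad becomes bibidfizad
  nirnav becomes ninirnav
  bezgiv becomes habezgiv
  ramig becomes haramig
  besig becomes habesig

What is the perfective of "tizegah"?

natophuh and patgineh both end in -h yet inflect differently (natopheh, patgineheka), so the final letter is not what conditions the rule; the last vowel is.
"tizegah" has last vowel 'a'. The stems whose last vowel is 'a' (bidfizad → bibidfizad, nirnav → ninirnav) repeat the first consonant+vowel as a prefix.
So tizegah → titizegah.

titizegah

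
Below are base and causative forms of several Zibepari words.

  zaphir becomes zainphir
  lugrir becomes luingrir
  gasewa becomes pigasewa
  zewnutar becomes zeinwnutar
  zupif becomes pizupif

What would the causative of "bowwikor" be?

lugrir and zupif both have last vowel 'i' yet inflect differently (luingrir, pizupif), so the last vowel is not what conditions the rule; the final letter is.
"bowwikor" ends in -r. The stems ending in -r (lugrir → luingrir, zaphir → zainphir, zewnutar → zeinwnutar) insert -in- after the first vowel.
The other pattern: stems ending in -a or -f add the prefix pi-.
So bowwikor → boinwwikor.

boinwwikor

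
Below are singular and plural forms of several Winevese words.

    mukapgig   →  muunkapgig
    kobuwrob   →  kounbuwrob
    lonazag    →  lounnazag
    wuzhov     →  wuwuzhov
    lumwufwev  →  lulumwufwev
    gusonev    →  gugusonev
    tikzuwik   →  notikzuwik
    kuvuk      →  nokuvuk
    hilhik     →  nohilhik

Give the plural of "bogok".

kobuwrob and wuzhov both have last vowel 'o' yet inflect differently (kounbuwrob, wuwuzhov), so the last vowel is not what conditions the rule; the final letter is.
"bogok" ends in -k. The stems ending in -k (tikzuwik → notikzuwik, kuvuk → nokuvuk, hilhik → nohilhik) add the prefix no-.
So bogok → nobogok.

nobogok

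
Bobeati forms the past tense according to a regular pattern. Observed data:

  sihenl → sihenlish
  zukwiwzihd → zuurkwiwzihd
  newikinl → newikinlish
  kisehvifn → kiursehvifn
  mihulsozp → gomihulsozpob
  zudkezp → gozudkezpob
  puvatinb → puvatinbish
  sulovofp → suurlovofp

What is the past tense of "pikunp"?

zudkezp and sulovofp both end in -p yet inflect differently (gozudkezpob, suurlovofp), so the final letter is not what conditions the rule; the second-to-last letter is.
"pikunp" has second-to-last letter 'n'. The stems whose second-to-last letter is 'n' (newikinl → newikinlish, puvatinb → puvatinbish, sihenl → sihenlish) add -ish.
So pikunp → pikunpish.

pikunpish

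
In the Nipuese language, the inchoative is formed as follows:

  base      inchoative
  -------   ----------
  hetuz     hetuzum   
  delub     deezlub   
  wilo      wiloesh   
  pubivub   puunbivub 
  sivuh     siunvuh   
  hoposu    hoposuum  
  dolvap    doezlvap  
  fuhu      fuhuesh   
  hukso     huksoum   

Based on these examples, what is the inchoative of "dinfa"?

"dinfa" begins with d-. The stems beginning with d- (dolvap → doezlvap, delub → deezlub) insert -ez- after the first vowel.
The other patterns: stems beginning with f- or w- add -esh; stems beginning with h- add -um; stems beginning with p- or s- insert -un- after the first vowel.
So dinfa → dieznfa.

dieznfa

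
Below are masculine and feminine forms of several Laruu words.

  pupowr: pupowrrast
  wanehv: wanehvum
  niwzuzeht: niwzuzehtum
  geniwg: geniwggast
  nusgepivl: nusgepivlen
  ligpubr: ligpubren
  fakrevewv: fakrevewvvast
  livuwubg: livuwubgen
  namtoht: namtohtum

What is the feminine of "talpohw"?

talpohwum

fakrevewv and wanehv both end in -v yet inflect differently (fakrevewvvast, wanehvum), so the final letter is not what conditions the rule; the second-to-last letter is.
"talpohw" has second-to-last letter 'h'. The stems whose second-to-last letter is 'h' (namtoht → namtohtum, wanehv → wanehvum, niwzuzeht → niwzuzehtum) add -um.
So talpohw → talpohwum.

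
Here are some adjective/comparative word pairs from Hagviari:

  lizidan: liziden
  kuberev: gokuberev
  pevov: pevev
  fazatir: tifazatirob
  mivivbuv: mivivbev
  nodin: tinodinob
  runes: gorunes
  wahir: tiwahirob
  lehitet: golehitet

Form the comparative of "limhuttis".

kuberev and mivivbuv both end in -v yet inflect differently (gokuberev, mivivbev), so the final letter is not what conditions the rule; the last vowel is.
"limhuttis" has last vowel 'i'. The stems whose last vowel is 'i' (wahir → tiwahirob, nodin → tinodinob, fazatir → tifazatirob) add ti- … -ob around the stem.
The other patterns: stems whose last vowel is 'e' add the prefix go-; stems whose last vowel is 'a', 'o' or 'u' change the last vowel to 'e'.
So limhuttis → tilimhuttisob.

tilimhuttisob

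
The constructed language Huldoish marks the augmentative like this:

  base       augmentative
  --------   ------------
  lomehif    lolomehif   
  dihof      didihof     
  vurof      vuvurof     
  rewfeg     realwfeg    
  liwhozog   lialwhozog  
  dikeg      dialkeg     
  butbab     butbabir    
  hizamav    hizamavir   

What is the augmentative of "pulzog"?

"pulzog" ends in -g. The stems ending in -g (rewfeg → realwfeg, liwhozog → lialwhozog, dikeg → dialkeg) insert -al- after the first vowel.
The other patterns: stems ending in -f repeat the first consonant+vowel as a prefix; stems ending in -b or -v add -ir.
So pulzog → puallzog.

puallzog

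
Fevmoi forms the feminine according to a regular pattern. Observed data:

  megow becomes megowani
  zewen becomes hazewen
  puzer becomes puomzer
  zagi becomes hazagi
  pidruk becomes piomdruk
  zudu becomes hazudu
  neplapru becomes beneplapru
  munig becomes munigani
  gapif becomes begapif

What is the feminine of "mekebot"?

zudu and neplapru both end in -u yet inflect differently (hazudu, beneplapru), so the final letter is not what conditions the rule; the first letter is.
"mekebot" begins with m-. The stems beginning with m- (munig → munigani, megow → megowani) add -ani.
So mekebot → mekebotani.

mekebotani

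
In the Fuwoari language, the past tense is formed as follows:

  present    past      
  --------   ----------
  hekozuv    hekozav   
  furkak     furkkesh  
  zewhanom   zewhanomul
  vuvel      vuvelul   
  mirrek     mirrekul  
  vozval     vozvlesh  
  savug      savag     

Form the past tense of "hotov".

hotovul

vozval and vuvel both end in -l yet inflect differently (vozvlesh, vuvelul), so the final letter is not what conditions the rule; the last vowel is.
"hotov" has last vowel 'o'. The one such stem in the data (zewhanom → zewhanomul) adds -ul, so the same rule applies.
The other patterns: stems whose last vowel is 'u' change the last vowel to 'a'; stems whose last vowel is 'a' delete the last vowel and add -esh.
So hotov → hotovul.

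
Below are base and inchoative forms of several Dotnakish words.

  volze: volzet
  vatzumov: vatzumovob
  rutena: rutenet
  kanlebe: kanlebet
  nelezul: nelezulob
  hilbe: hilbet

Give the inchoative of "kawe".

kawet

vatzumov and volze both begin with v- yet inflect differently (vatzumovob, volzet), so the first letter is not what conditions the rule; whether the stem ends in a vowel or a consonant is.
"kawe" ends in a vowel. The stems ending in a vowel (volze → volzet, kanlebe → kanlebet, hilbe → hilbet) drop the final letter and add -et.
The other pattern: stems ending in a consonant add -ob.
So kawe → kawet.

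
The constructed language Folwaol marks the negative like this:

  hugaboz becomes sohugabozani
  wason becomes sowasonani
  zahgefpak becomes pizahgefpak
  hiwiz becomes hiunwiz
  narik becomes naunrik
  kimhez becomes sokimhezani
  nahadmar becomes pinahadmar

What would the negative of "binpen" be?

sobinpenani

narik and zahgefpak both end in -k yet inflect differently (naunrik, pizahgefpak), so the final letter is not what conditions the rule; the last vowel is.
"binpen" has last vowel 'e'. The one such stem in the data (kimhez → sokimhezani) adds so- … -ani around the stem, so the same rule applies.
The other patterns: stems whose last vowel is 'i' insert -un- after the first vowel; stems whose last vowel is 'a' add the prefix pi-.
So binpen → sobinpenani.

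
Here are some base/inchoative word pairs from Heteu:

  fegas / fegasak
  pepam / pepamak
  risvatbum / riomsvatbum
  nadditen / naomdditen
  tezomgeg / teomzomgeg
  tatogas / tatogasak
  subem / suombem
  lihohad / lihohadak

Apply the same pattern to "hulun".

pepam and risvatbum both end in -m yet inflect differently (pepamak, riomsvatbum), so the final letter is not what conditions the rule; the last vowel is.
"hulun" has last vowel 'u'. The one such stem in the data (risvatbum → riomsvatbum) inserts -om- after the first vowel (as do tezomgeg, subem), so the same rule applies.
The other pattern: stems whose last vowel is 'a' add -ak.
So hulun → huomlun.

huomlun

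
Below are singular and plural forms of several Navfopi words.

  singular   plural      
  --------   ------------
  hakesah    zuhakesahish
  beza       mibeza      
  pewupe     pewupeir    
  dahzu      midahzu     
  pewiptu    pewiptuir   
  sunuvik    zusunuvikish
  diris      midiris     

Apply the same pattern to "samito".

pewiptu and dahzu both end in -u yet inflect differently (pewiptuir, midahzu), so the final letter is not what conditions the rule; the first letter is.
"samito" begins with s-. The one such stem in the data (sunuvik → zusunuvikish) adds zu- … -ish around the stem, so the same rule applies.
So samito → zusamitoish.

zusamitoish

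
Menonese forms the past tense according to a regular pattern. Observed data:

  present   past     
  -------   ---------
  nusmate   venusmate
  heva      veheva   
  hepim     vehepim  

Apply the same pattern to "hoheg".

vehoheg

Every pair shown (nusmate → venusmate, heva → veheva, hepim → vehepim) follows the same rule: add the prefix ve-.
So hoheg → vehoheg.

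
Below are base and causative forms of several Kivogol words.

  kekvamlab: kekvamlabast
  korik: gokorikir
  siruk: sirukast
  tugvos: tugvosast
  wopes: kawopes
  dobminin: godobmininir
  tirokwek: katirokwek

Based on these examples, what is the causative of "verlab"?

tirokwek and korik both end in -k yet inflect differently (katirokwek, gokorikir), so the final letter is not what conditions the rule; the last vowel is.
"verlab" has last vowel 'a'. The one such stem in the data (kekvamlab → kekvamlabast) adds -ast, so the same rule applies.
The other patterns: stems whose last vowel is 'e' add the prefix ka-; stems whose last vowel is 'i' add go- … -ir around the stem.
So verlab → verlabast.

verlabast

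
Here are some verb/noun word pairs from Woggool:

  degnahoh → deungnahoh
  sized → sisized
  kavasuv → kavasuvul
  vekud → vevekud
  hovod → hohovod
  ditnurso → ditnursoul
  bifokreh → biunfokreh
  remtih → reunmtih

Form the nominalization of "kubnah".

kuunbnah

degnahoh and hovod both have last vowel 'o' yet inflect differently (deungnahoh, hohovod), so the last vowel is not what conditions the rule; the final letter is.
"kubnah" ends in -h. The stems ending in -h (degnahoh → deungnahoh, remtih → reunmtih, bifokreh → biunfokreh) insert -un- after the first vowel.
The other patterns: stems ending in -d repeat the first consonant+vowel as a prefix; stems ending in -o or -v add -ul.
So kubnah → kuunbnah.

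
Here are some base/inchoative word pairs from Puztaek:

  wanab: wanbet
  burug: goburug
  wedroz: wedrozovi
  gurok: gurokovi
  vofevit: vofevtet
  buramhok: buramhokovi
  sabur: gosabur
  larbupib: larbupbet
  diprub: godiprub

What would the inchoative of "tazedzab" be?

tazedzbet

larbupib and diprub both end in -b yet inflect differently (larbupbet, godiprub), so the final letter is not what conditions the rule; the last vowel is.
"tazedzab" has last vowel 'a'. The one such stem in the data (wanab → wanbet) deletes the last vowel and adds -et (as do larbupib, vofevit), so the same rule applies.
The other patterns: stems whose last vowel is 'o' add -ovi; stems whose last vowel is 'u' add the prefix go-.
So tazedzab → tazedzbet.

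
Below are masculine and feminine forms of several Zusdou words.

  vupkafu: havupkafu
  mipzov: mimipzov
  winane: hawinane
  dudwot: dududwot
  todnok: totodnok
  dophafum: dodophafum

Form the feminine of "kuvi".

hakuvi

vupkafu and dophafum both have last vowel 'u' yet inflect differently (havupkafu, dodophafum), so the last vowel is not what conditions the rule; whether the stem ends in a vowel or a consonant is.
"kuvi" ends in a vowel. The stems ending in a vowel (winane → hawinane, vupkafu → havupkafu) add the prefix ha-.
The other pattern: stems ending in a consonant repeat the first consonant+vowel as a prefix.
So kuvi → hakuvi.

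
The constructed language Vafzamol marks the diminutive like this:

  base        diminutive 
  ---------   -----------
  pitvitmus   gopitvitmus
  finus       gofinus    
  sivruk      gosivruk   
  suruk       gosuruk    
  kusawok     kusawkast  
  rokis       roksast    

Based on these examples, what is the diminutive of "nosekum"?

gonosekum

sivruk and kusawok both end in -k yet inflect differently (gosivruk, kusawkast), so the final letter is not what conditions the rule; the last vowel is.
"nosekum" has last vowel 'u'. The stems whose last vowel is 'u' (sivruk → gosivruk, suruk → gosuruk, finus → gofinus) add the prefix go-.
The other pattern: stems whose last vowel is 'i' or 'o' delete the last vowel and add -ast.
So nosekum → gonosekum.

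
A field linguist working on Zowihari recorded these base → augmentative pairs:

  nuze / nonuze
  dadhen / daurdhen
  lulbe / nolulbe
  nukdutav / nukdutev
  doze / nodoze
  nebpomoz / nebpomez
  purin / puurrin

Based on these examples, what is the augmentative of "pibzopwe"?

"pibzopwe" ends in -e. The stems ending in -e (nuze → nonuze, doze → nodoze, lulbe → nolulbe) add the prefix no-.
So pibzopwe → nopibzopwe.

nopibzopwe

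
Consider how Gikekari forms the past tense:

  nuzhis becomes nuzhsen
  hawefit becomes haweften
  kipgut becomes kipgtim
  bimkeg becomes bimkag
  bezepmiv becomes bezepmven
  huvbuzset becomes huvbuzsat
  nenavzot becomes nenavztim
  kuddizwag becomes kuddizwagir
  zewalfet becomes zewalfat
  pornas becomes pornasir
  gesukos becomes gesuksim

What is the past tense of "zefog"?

"zefog" has last vowel 'o'. The stems whose last vowel is 'o' (nenavzot → nenavztim, gesukos → gesuksim) delete the last vowel and add -im.
So zefog → zefgim.

zefgim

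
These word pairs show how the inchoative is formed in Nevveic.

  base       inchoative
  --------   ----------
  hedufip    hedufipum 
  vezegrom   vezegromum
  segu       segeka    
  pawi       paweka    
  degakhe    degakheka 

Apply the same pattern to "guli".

hedufip and pawi both have last vowel 'i' yet inflect differently (hedufipum, paweka), so the last vowel is not what conditions the rule; whether the stem ends in a vowel or a consonant is.
"guli" ends in a vowel. The stems ending in a vowel (segu → segeka, pawi → paweka, degakhe → degakheka) drop the final letter and add -eka.
The other pattern: stems ending in a consonant add -um.
So guli → guleka.

guleka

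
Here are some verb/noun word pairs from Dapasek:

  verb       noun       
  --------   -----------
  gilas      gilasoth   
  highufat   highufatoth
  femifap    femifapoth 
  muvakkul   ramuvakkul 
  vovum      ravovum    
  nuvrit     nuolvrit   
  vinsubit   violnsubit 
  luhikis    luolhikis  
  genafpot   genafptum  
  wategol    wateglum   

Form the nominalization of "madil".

maoldil

"madil" has last vowel 'i'. The stems whose last vowel is 'i' (nuvrit → nuolvrit, vinsubit → violnsubit, luhikis → luolhikis) insert -ol- after the first vowel.
The other patterns: stems whose last vowel is 'a' add -oth; stems whose last vowel is 'u' add the prefix ra-; stems whose last vowel is 'o' delete the last vowel and add -um.
So madil → maoldil.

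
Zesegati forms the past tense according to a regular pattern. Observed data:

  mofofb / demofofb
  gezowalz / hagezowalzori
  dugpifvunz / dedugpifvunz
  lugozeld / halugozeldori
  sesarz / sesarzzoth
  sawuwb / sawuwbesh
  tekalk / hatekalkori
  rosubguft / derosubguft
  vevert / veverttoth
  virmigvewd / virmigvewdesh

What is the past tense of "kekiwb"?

kekiwbesh

virmigvewd and lugozeld both end in -d yet inflect differently (virmigvewdesh, halugozeldori), so the final letter is not what conditions the rule; the second-to-last letter is.
"kekiwb" has second-to-last letter 'w'. The stems whose second-to-last letter is 'w' (sawuwb → sawuwbesh, virmigvewd → virmigvewdesh) add -esh.
The other patterns: stems whose second-to-last letter is 'l' add ha- … -ori around the stem; stems whose second-to-last letter is 'f' or 'n' add the prefix de-; stems whose second-to-last letter is 'r' double the final consonant and add -oth.
So kekiwb → kekiwbesh.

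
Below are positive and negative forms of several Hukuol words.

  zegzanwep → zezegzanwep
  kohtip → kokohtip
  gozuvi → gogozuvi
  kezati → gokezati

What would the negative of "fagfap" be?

kohtip and kezati both have last vowel 'i' yet inflect differently (kokohtip, gokezati), so the last vowel is not what conditions the rule; the final letter is.
"fagfap" ends in -p. The stems ending in -p (zegzanwep → zezegzanwep, kohtip → kokohtip) repeat the first consonant+vowel as a prefix.
So fagfap → fafagfap.

fafagfap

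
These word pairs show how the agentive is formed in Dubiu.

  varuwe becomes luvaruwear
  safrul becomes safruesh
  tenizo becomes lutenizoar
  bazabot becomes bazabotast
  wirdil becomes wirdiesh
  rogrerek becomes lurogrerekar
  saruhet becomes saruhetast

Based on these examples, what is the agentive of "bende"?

bazabot and tenizo both have last vowel 'o' yet inflect differently (bazabotast, lutenizoar), so the last vowel is not what conditions the rule; the final letter is.
"bende" ends in -e. The one such stem in the data (varuwe → luvaruwear) adds lu- … -ar around the stem, so the same rule applies.
The other patterns: stems ending in -t add -ast; stems ending in -l drop the final letter and add -esh.
So bende → lubendear.

lubendear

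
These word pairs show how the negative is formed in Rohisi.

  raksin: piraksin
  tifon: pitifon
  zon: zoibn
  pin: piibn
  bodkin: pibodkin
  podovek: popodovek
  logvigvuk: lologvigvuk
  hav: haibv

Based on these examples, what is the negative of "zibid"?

pizibid

zon and tifon both end in -n yet inflect differently (zoibn, pitifon), so the final letter is not what conditions the rule; the number of vowels is.
"zibid" has 2 vowels. The stems with 2 vowels (tifon → pitifon, raksin → piraksin, bodkin → pibodkin) add the prefix pi-.
The other patterns: stems with 1 vowel insert -ib- after the first vowel; stems with 3 vowels repeat the first consonant+vowel as a prefix.
So zibid → pizibid.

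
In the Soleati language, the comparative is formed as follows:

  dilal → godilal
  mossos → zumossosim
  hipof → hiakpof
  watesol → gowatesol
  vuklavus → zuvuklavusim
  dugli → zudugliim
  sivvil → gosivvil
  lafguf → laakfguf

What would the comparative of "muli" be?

zumuliim

"muli" ends in -i. The one such stem in the data (dugli → zudugliim) adds zu- … -im around the stem, so the same rule applies.
The other patterns: stems ending in -l add the prefix go-; stems ending in -f insert -ak- after the first vowel.
So muli → zumuliim.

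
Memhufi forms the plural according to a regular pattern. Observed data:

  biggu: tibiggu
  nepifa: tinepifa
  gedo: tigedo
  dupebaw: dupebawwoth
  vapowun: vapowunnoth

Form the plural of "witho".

nepifa and dupebaw both have last vowel 'a' yet inflect differently (tinepifa, dupebawwoth), so the last vowel is not what conditions the rule; whether the stem ends in a vowel or a consonant is.
"witho" ends in a vowel. The stems ending in a vowel (biggu → tibiggu, nepifa → tinepifa, gedo → tigedo) add the prefix ti-.
The other pattern: stems ending in a consonant double the final consonant and add -oth.
So witho → tiwitho.

tiwitho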